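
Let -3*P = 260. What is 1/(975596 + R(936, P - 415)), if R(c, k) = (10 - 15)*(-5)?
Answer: 1/975621 ≈ 1.0250e-6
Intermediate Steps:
P = -260/3 (P = -1/3*260 = -260/3 ≈ -86.667)
R(c, k) = 25 (R(c, k) = -5*(-5) = 25)
1/(975596 + R(936, P - 415)) = 1/(975596 + 25) = 1/975621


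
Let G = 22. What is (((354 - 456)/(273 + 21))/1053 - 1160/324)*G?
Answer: -4064434/51597 ≈ -78.773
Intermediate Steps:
(((354 - 456)/(273 + 21))/1053 - 1160/324)*G = (((354 - 456)/(273 + 21))/1053 - 1160/324)*22 = (-102/294*(1/1053) - 1160*1/324)*22 = (-102*1/294*(1/1053) - 290/81)*22 = (-17/49*1/1053 - 290/81)*22 = (-17/51597 - 290/81)*22 = -184747/51597*22 = -4064434/51597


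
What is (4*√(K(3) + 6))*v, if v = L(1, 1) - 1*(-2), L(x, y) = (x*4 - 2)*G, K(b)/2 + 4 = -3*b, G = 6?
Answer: 112*I*√5 ≈ 250.44*I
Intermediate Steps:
K(b) = -8 - 6*b (K(b) = -8 + 2*(-3*b) = -8 - 6*b)
L(x, y) = -12 + 24*x (L(x, y) = (x*4 - 2)*6 = (4*x - 2)*6 = (-2 + 4*x)*6 = -12 + 24*x)
v = 14 (v = (-12 + 24*1) - 1*(-2) = (-12 + 24) + 2 = 12 + 2 = 14)
(4*√(K(3) + 6))*v = (4*√((-8 - 6*3) + 6))*14 = (4*√((-8 - 18) + 6))*14 = (4*√(-26 + 6))*14 = (4*√(-20))*14 = (4*(2*I*√5))*14 = (8*I*√5)*14 = 112*I*√5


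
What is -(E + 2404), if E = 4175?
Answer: -6579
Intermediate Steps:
-(E + 2404) = -(4175 + 2404) = -1*6579 = -6579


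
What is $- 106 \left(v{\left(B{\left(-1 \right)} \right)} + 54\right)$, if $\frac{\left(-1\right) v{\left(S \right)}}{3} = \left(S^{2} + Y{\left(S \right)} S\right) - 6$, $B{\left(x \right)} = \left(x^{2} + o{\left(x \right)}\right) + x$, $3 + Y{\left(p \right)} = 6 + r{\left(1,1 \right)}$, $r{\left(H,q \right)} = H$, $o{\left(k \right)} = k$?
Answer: $-8586$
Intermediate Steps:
$Y{\left(p \right)} = 4$ ($Y{\left(p \right)} = -3 + \left(6 + 1\right) = -3 + 7 = 4$)
$B{\left(x \right)} = x^{2} + 2 x$ ($B{\left(x \right)} = \left(x^{2} + x\right) + x = \left(x + x^{2}\right) + x = x^{2} + 2 x$)
$v{\left(S \right)} = 18 - 12 S - 3 S^{2}$ ($v{\left(S \right)} = - 3 \left(\left(S^{2} + 4 S\right) - 6\right) = - 3 \left(-6 + S^{2} + 4 S\right) = 18 - 12 S - 3 S^{2}$)
$- 106 \left(v{\left(B{\left(-1 \right)} \right)} + 54\right) = - 106 \left(\left(18 - 12 \left(- (2 - 1)\right) - 3 \left(- (2 - 1)\right)^{2}\right) + 54\right) = - 106 \left(\left(18 - 12 \left(\left(-1\right) 1\right) - 3 \left(\left(-1\right) 1\right)^{2}\right) + 54\right) = - 106 \left(\left(18 - -12 - 3 \left(-1\right)^{2}\right) + 54\right) = - 106 \left(\left(18 + 12 - 3\right) + 54\right) = - 106 \left(27 + 54\right) = \left(-106\right) 81 = -8586$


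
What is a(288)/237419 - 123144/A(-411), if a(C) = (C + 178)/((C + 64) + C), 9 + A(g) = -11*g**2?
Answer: 155936417569/2352841283520 ≈ 0.066276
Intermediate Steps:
A(g) = -9 - 11*g**2
a(C) = (178 + C)/(64 + 2*C) (a(C) = (178 + C)/((64 + C) + C) = (178 + C)/(64 + 2*C))
a(288)/237419 - 123144/A(-411) = ((178 + 288)/(2*(32 + 288)))/237419 - 123144/(-9 - 11*(-411)**2) = ((1/2)*466/320)*(1/237419) - 123144/(-9 - 11*168921) = ((1/2)*(1/320)*466)*(1/237419) - 123144/(-9 - 1858131) = (233/320)*(1/237419) - 123144/(-1858140) = 233/75974080 - 123144*(-1/1858140) = 233/75974080 + 10262/154845 = 155936417569/2352841283520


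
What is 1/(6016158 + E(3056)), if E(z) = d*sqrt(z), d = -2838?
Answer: 334231/2009419072850 + 946*sqrt(191)/3014128609275 ≈ 1.7067e-7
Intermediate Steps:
E(z) = -2838*sqrt(z)
1/(6016158 + E(3056)) = 1/(6016158 - 11352*sqrt(191))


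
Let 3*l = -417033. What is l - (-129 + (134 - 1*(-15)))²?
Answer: -139411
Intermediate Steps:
l = -139011 (l = (⅓)*(-417033) = -139011)
l - (-129 + (134 - 1*(-15)))² = -139011 - (-129 + (134 - 1*(-15)))² = -139011 - (-129 + (134 + 15))² = -139011 - (-129 + 149)² = -139011 - 1*20² = -139011 - 1*400 = -139011 - 400 = -139411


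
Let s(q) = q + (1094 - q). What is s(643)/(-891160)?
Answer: -547/445580 ≈ -0.0012276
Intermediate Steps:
s(q) = 1094
s(643)/(-891160) = 1094/(-891160) = 1094*(-1/891160) = -547/445580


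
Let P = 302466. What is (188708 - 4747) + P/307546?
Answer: 28288386086/153773 ≈ 1.8396e+5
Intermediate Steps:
(188708 - 4747) + P/307546 = (188708 - 4747) + 302466/307546 = 183961 + 302466*(1/307546) = 183961 + 151233/153773 = 28288386086/153773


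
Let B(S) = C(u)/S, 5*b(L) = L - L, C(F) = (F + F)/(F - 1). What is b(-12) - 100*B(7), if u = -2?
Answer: -400/21 ≈ -19.048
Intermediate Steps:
C(F) = 2*F/(-1 + F) (C(F) = (2*F)/(-1 + F) = 2*F/(-1 + F))
b(L) = 0 (b(L) = (L - L)/5 = (1/5)*0 = 0)
B(S) = 4/(3*S) (B(S) = (2*(-2)/(-1 - 2))/S = (2*(-2)/(-3))/S = (2*(-2)*(-1/3))/S = 4/(3*S))
b(-12) - 100*B(7) = 0 - 400/(3*7) = 0 - 100*4/21 = 0 - 400/21 = -400/21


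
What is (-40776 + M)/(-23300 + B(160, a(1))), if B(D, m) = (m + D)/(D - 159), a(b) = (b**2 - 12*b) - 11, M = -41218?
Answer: 40997/11581 ≈ 3.5400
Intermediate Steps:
a(b) = -11 + b**2 - 12*b
B(D, m) = (D + m)/(-159 + D)
(-40776 + M)/(-23300 + B(160, a(1))) = (-40776 - 41218)/(-23300 + (160 + (-11 + 1**2 - 12*1))/(-159 + 160)) = -81994/(-23300 + (160 + (-11 + 1 - 12))/1) = -81994/(-23300 + 1*(160 - 22)) = -81994/(-23300 + 1*138) = -81994/(-23300 + 138) = -81994/(-23162) = -81994*(-1/23162) = 40997/11581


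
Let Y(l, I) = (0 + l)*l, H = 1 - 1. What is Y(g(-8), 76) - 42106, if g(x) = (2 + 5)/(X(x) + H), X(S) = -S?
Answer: -2694735/64 ≈ -42105.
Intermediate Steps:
H = 0
g(x) = -7/x (g(x) = (2 + 5)/(-x + 0) = 7/((-x)) = 7*(-1/x) = -7/x)
Y(l, I) = l**2 (Y(l, I) = l*l = l**2)
Y(g(-8), 76) - 42106 = (-7/(-8))**2 - 42106 = (-7*(-1/8))**2 - 42106 = (7/8)**2 - 42106 = 49/64 - 42106 = -2694735/64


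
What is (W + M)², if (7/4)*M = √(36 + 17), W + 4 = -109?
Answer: 626529/49 - 904*√53/7 ≈ 11846.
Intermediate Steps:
W = -113 (W = -4 - 109 = -113)
M = 4*√53/7 (M = 4*√(36 + 17)/7 = 4*√53/7 ≈ 4.1601)
(W + M)² = (-113 + 4*√53/7)²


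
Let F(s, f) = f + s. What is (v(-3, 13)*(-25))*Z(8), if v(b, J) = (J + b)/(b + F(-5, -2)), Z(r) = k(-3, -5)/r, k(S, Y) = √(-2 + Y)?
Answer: 25*I*√7/8 ≈ 8.268*I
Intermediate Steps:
Z(r) = I*√7/r (Z(r) = √(-2 - 5)/r = √(-7)/r = (I*√7)/r = I*√7/r)
v(b, J) = (J + b)/(-7 + b) (v(b, J) = (J + b)/(b + (-2 - 5)) = (J + b)/(b - 7) = (J + b)/(-7 + b))
(v(-3, 13)*(-25))*Z(8) = (((13 - 3)/(-7 - 3))*(-25))*(I*√7/8) = ((10/(-10))*(-25))*(I*√7*(⅛)) = (-⅒*10*(-25))*(I*√7/8) = (-1*(-25))*(I*√7/8) = 25*(I*√7/8) = 25*I*√7/8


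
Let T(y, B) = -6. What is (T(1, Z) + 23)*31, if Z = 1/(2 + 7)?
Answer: 527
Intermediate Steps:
Z = ⅑ (Z = 1/9 = ⅑ ≈ 0.11111)
(T(1, Z) + 23)*31 = (-6 + 23)*31 = 17*31 = 527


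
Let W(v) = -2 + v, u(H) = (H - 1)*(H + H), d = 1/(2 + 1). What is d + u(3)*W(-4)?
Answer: -215/3 ≈ -71.667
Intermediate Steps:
d = ⅓ (d = 1/3 = ⅓ ≈ 0.33333)
u(H) = 2*H*(-1 + H) (u(H) = (-1 + H)*(2*H) = 2*H*(-1 + H))
d + u(3)*W(-4) = ⅓ + (2*3*(-1 + 3))*(-2 - 4) = ⅓ + (2*3*2)*(-6) = ⅓ + 12*(-6) = ⅓ - 72 = -215/3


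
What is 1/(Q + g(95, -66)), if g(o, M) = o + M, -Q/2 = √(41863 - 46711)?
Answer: 29/20233 + 8*I*√303/20233 ≈ 0.0014333 + 0.0068826*I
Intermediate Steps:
Q = -8*I*√303 (Q = -2*√(41863 - 46711) = -8*I*√303 ≈ -139.26*I)
g(o, M) = M + o
1/(Q + g(95, -66)) = 1/(-8*I*√303 + (-66 + 95)) = 1/(-8*I*√303 + 29) = 1/(29 - 8*I*√303)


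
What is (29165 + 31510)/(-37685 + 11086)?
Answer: -60675/26599 ≈ -2.2811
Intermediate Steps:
(29165 + 31510)/(-37685 + 11086) = 60675/(-26599) = 60675*(-1/26599) = -60675/26599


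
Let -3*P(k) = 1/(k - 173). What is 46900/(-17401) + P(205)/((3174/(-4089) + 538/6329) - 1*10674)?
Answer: -414600853195550173/153826696343134656 ≈ -2.6952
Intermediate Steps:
P(k) = -1/(3*(-173 + k)) (P(k) = -1/(3*(k - 173)) = -1/(3*(-173 + k)))
46900/(-17401) + P(205)/((3174/(-4089) + 538/6329) - 1*10674) = 46900/(-17401) + (-1/(-519 + 3*205))/((3174/(-4089) + 538/6329) - 1*10674) = 46900*(-1/17401) + (-1/(-519 + 615))/((3174*(-1/4089) + 538*(1/6329)) - 10674) = -46900/17401 + (-1/96)/((-1058/1363 + 538/6329) - 10674) = -46900/17401 + (-1*1/96)/(-5962788/8626427 - 10674) = -46900/17401 - 1/(96*(-92084444586/8626427)) = -46900/17401 - 1/96*(-8626427/92084444586) = -46900/17401 + 8626427/8840106680256 = -414600853195550173/153826696343134656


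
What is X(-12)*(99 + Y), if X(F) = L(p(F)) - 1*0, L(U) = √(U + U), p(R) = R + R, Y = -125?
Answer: -104*I*√3 ≈ -180.13*I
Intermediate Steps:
p(R) = 2*R
L(U) = √2*√U (L(U) = √(2*U) = √2*√U)
X(F) = 2*√F (X(F) = √2*√(2*F) - 1*0 = √2*(√2*√F) + 0 = 2*√F + 0 = 2*√F)
X(-12)*(99 + Y) = (2*√(-12))*(99 - 125) = (2*(2*I*√3))*(-26) = (4*I*√3)*(-26) = -104*I*√3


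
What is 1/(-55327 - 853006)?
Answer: -1/908333 ≈ -1.1009e-6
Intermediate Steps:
1/(-55327 - 853006) = 1/(-908333) = -1/908333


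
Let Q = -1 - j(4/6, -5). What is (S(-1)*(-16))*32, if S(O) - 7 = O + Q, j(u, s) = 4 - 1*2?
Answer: -1536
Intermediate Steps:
j(u, s) = 2 (j(u, s) = 4 - 2 = 2)
Q = -3 (Q = -1 - 1*2 = -1 - 2 = -3)
S(O) = 4 + O (S(O) = 7 + (O - 3) = 7 + (-3 + O) = 4 + O)
(S(-1)*(-16))*32 = ((4 - 1)*(-16))*32 = (3*(-16))*32 = -48*32 = -1536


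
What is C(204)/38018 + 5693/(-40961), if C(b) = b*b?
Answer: 744098251/778627649 ≈ 0.95565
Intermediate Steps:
C(b) = b²
C(204)/38018 + 5693/(-40961) = 204²/38018 + 5693/(-40961) = 41616*(1/38018) + 5693*(-1/40961) = 20808/19009 - 5693/40961 = 744098251/778627649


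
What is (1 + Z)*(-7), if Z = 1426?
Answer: -9989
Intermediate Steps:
(1 + Z)*(-7) = (1 + 1426)*(-7) = 1427*(-7) = -9989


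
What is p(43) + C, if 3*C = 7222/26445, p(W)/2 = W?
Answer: 6830032/79335 ≈ 86.091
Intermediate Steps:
p(W) = 2*W
C = 7222/79335 (C = (7222/26445)/3 = (7222*(1/26445))/3 = (⅓)*(7222/26445) = 7222/79335 ≈ 0.091032)
p(43) + C = 2*43 + 7222/79335 = 86 + 7222/79335 = 6830032/79335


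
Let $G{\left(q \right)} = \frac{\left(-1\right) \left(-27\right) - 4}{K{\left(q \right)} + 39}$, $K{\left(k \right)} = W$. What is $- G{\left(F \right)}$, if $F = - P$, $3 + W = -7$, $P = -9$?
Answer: $- \frac{23}{29} \approx -0.7931$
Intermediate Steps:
$W = -10$ ($W = -3 - 7 = -10$)
$K{\left(k \right)} = -10$
$F = 9$ ($F = \left(-1\right) \left(-9\right) = 9$)
$G{\left(q \right)} = \frac{23}{29}$ ($G{\left(q \right)} = \frac{\left(-1\right) \left(-27\right) - 4}{-10 + 39} = \frac{27 - 4}{29} = 23 \cdot \frac{1}{29} = \frac{23}{29}$)
$- G{\left(F \right)} = \left(-1\right) \frac{23}{29} = - \frac{23}{29}$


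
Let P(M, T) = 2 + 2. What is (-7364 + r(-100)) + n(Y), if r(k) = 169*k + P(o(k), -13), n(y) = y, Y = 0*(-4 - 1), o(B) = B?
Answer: -24260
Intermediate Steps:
Y = 0 (Y = 0*(-5) = 0)
P(M, T) = 4
r(k) = 4 + 169*k (r(k) = 169*k + 4 = 4 + 169*k)
(-7364 + r(-100)) + n(Y) = (-7364 + (4 + 169*(-100))) + 0 = (-7364 + (4 - 16900)) + 0 = (-7364 - 16896) + 0 = -24260 + 0 = -24260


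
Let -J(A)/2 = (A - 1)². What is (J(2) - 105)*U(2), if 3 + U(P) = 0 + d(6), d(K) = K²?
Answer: -3531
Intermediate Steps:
U(P) = 33 (U(P) = -3 + (0 + 6²) = -3 + (0 + 36) = -3 + 36 = 33)
J(A) = -2*(-1 + A)² (J(A) = -2*(A - 1)² = -2*(-1 + A)²)
(J(2) - 105)*U(2) = (-2*(-1 + 2)² - 105)*33 = (-2*1² - 105)*33 = (-2*1 - 105)*33 = (-2 - 105)*33 = -107*33 = -3531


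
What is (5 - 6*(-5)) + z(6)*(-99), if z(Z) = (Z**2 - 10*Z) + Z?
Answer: 1817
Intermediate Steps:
z(Z) = Z**2 - 9*Z
(5 - 6*(-5)) + z(6)*(-99) = (5 - 6*(-5)) + (6*(-9 + 6))*(-99) = (5 + 30) + (6*(-3))*(-99) = 35 - 18*(-99) = 35 + 1782 = 1817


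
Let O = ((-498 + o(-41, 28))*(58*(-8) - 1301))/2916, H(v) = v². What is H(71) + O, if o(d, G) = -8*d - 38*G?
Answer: 8438783/1458 ≈ 5787.9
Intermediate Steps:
o(d, G) = -38*G - 8*d
O = 1089005/1458 (O = ((-498 + (-38*28 - 8*(-41)))*(58*(-8) - 1301))/2916 = ((-498 + (-1064 + 328))*(-464 - 1301))*(1/2916) = ((-498 - 736)*(-1765))*(1/2916) = -1234*(-1765)*(1/2916) = 2178010*(1/2916) = 1089005/1458 ≈ 746.92)
H(71) + O = 71² + 1089005/1458 = 5041 + 1089005/1458 = 8438783/1458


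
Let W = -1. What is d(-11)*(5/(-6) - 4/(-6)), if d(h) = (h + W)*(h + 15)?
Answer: 8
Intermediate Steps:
d(h) = (-1 + h)*(15 + h) (d(h) = (h - 1)*(h + 15) = (-1 + h)*(15 + h))
d(-11)*(5/(-6) - 4/(-6)) = (-15 + (-11)² + 14*(-11))*(5/(-6) - 4/(-6)) = (-15 + 121 - 154)*(5*(-⅙) - 4*(-⅙)) = -48*(-⅚ + ⅔) = -48*(-⅙) = 8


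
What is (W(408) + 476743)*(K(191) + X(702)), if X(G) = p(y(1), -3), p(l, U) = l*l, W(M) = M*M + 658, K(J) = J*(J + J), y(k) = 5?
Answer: 46993774755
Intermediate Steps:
K(J) = 2*J² (K(J) = J*(2*J) = 2*J²)
W(M) = 658 + M² (W(M) = M² + 658 = 658 + M²)
p(l, U) = l²
X(G) = 25 (X(G) = 5² = 25)
(W(408) + 476743)*(K(191) + X(702)) = ((658 + 408²) + 476743)*(2*191² + 25) = ((658 + 166464) + 476743)*(2*36481 + 25) = (167122 + 476743)*(72962 + 25) = 643865*72987 = 46993774755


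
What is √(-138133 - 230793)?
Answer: I*√368926 ≈ 607.39*I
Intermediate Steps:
√(-138133 - 230793) = √(-368926) = I*√368926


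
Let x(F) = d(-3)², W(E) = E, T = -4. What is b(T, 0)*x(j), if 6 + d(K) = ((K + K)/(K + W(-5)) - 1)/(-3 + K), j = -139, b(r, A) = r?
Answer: -20449/144 ≈ -142.01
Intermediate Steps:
d(K) = -6 + (-1 + 2*K/(-5 + K))/(-3 + K) (d(K) = -6 + ((K + K)/(K - 5) - 1)/(-3 + K) = -6 + ((2*K)/(-5 + K) - 1)/(-3 + K) = -6 + (2*K/(-5 + K) - 1)/(-3 + K) = -6 + (-1 + 2*K/(-5 + K))/(-3 + K))
x(F) = 20449/576 (x(F) = ((-85 - 6*(-3)² + 49*(-3))/(15 + (-3)² - 8*(-3)))² = ((-85 - 6*9 - 147)/(15 + 9 + 24))² = ((-85 - 54 - 147)/48)² = ((1/48)*(-286))² = (-143/24)² = 20449/576)
b(T, 0)*x(j) = -4*20449/576 = -20449/144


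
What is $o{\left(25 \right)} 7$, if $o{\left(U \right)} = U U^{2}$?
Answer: $109375$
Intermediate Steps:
$o{\left(U \right)} = U^{3}$
$o{\left(25 \right)} 7 = 25^{3} \cdot 7 = 15625 \cdot 7 = 109375$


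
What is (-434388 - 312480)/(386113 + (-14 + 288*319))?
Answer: -746868/477971 ≈ -1.5626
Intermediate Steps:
(-434388 - 312480)/(386113 + (-14 + 288*319)) = -746868/(386113 + (-14 + 91872)) = -746868/(386113 + 91858) = -746868/477971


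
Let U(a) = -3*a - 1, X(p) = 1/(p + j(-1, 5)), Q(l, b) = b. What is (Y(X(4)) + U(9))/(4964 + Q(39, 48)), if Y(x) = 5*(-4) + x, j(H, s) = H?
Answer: -143/15036 ≈ -0.0095105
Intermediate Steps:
X(p) = 1/(-1 + p) (X(p) = 1/(p - 1) = 1/(-1 + p))
U(a) = -1 - 3*a
Y(x) = -20 + x
(Y(X(4)) + U(9))/(4964 + Q(39, 48)) = ((-20 + 1/(-1 + 4)) + (-1 - 3*9))/(4964 + 48) = ((-20 + 1/3) + (-1 - 27))/5012 = ((-20 + ⅓) - 28)*(1/5012) = (-59/3 - 28)*(1/5012) = -143/3*1/5012 = -143/15036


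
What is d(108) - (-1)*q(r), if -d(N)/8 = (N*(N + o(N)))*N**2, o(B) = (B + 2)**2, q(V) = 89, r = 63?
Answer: -123028512679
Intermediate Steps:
o(B) = (2 + B)**2
d(N) = -8*N**3*(N + (2 + N)**2) (d(N) = -8*N*(N + (2 + N)**2)*N**2 = -8*N**3*(N + (2 + N)**2))
d(108) - (-1)*q(r) = 8*108**3*(-1*108 - (2 + 108)**2) - (-1)*89 = 8*1259712*(-108 - 1*110**2) - 1*(-89) = 8*1259712*(-108 - 1*12100) + 89 = 8*1259712*(-108 - 12100) + 89 = 8*1259712*(-12208) + 89 = -123028512768 + 89 = -123028512679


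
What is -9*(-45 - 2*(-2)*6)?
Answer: 189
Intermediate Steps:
-9*(-45 - 2*(-2)*6) = -9*(-45 + 4*6) = -9*(-45 + 24) = -9*(-21) = 189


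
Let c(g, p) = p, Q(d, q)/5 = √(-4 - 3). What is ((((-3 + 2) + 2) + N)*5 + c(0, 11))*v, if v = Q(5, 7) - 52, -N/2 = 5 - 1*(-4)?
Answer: 3848 - 370*I*√7 ≈ 3848.0 - 978.93*I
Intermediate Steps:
Q(d, q) = 5*I*√7 (Q(d, q) = 5*√(-4 - 3) = 5*√(-7) = 5*(I*√7) = 5*I*√7)
N = -18 (N = -2*(5 - 1*(-4)) = -2*(5 + 4) = -2*9 = -18)
v = -52 + 5*I*√7 (v = 5*I*√7 - 52 = -52 + 5*I*√7 ≈ -52.0 + 13.229*I)
((((-3 + 2) + 2) + N)*5 + c(0, 11))*v = ((((-3 + 2) + 2) - 18)*5 + 11)*(-52 + 5*I*√7) = (((-1 + 2) - 18)*5 + 11)*(-52 + 5*I*√7) = ((1 - 18)*5 + 11)*(-52 + 5*I*√7) = (-17*5 + 11)*(-52 + 5*I*√7) = (-85 + 11)*(-52 + 5*I*√7) = -74*(-52 + 5*I*√7) = 3848 - 370*I*√7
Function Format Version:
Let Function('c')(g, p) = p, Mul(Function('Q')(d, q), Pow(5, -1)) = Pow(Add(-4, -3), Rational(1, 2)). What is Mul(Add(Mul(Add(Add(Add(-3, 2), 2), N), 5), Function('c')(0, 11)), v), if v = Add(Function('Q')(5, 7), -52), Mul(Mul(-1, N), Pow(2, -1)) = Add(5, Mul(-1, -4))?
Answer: Add(3848, Mul(-370, I, Pow(7, Rational(1, 2)))) ≈ Add(3848.0, Mul(-978.93, I))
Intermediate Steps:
Function('Q')(d, q) = Mul(5, I, Pow(7, Rational(1, 2))) (Function('Q')(d, q) = Mul(5, Pow(Add(-4, -3), Rational(1, 2))) = Mul(5, Pow(-7, Rational(1, 2))) = Mul(5, Mul(I, Pow(7, Rational(1, 2)))) = Mul(5, I, Pow(7, Rational(1, 2))))
N = -18 (N = Mul(-2, Add(5, Mul(-1, -4))) = Mul(-2, Add(5, 4)) = Mul(-2, 9) = -18)
v = Add(-52, Mul(5, I, Pow(7, Rational(1, 2)))) (v = Add(Mul(5, I, Pow(7, Rational(1, 2))), -52) = Add(-52, Mul(5, I, Pow(7, Rational(1, 2)))) ≈ Add(-52.000, Mul(13.229, I)))
Mul(Add(Mul(Add(Add(Add(-3, 2), 2), N), 5), Function('c')(0, 11)), v) = Mul(Add(Mul(Add(Add(Add(-3, 2), 2), -18), 5), 11), Add(-52, Mul(5, I, Pow(7, Rational(1, 2))))) = Mul(Add(Mul(Add(Add(-1, 2), -18), 5), 11), Add(-52, Mul(5, I, Pow(7, Rational(1, 2))))) = Mul(Add(Mul(Add(1, -18), 5), 11), Add(-52, Mul(5, I, Pow(7, Rational(1, 2))))) = Mul(Add(Mul(-17, 5), 11), Add(-52, Mul(5, I, Pow(7, Rational(1, 2))))) = Mul(Add(-85, 11), Add(-52, Mul(5, I, Pow(7, Rational(1, 2))))) = Mul(-74, Add(-52, Mul(5, I, Pow(7, Rational(1, 2))))) = Add(3848, Mul(-370, I, Pow(7, Rational(1, 2))))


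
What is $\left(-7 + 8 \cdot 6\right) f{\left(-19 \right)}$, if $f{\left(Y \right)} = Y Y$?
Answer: $14801$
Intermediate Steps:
$f{\left(Y \right)} = Y^{2}$
$\left(-7 + 8 \cdot 6\right) f{\left(-19 \right)} = \left(-7 + 8 \cdot 6\right) \left(-19\right)^{2} = \left(-7 + 48\right) 361 = 41 \cdot 361 = 14801$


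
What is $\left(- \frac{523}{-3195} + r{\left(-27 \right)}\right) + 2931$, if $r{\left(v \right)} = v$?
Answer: $\frac{9278803}{3195} \approx 2904.2$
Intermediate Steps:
$\left(- \frac{523}{-3195} + r{\left(-27 \right)}\right) + 2931 = \left(- \frac{523}{-3195} - 27\right) + 2931 = \left(\left(-523\right) \left(- \frac{1}{3195}\right) - 27\right) + 2931 = \left(\frac{523}{3195} - 27\right) + 2931 = - \frac{85742}{3195} + 2931 = \frac{9278803}{3195}$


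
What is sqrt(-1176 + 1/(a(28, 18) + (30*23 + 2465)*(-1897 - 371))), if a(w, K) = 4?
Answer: I*sqrt(3763324615823477)/1788884 ≈ 34.293*I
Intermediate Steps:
sqrt(-1176 + 1/(a(28, 18) + (30*23 + 2465)*(-1897 - 371))) = sqrt(-1176 + 1/(4 + (30*23 + 2465)*(-1897 - 371))) = sqrt(-1176 + 1/(4 + (690 + 2465)*(-2268))) = sqrt(-1176 + 1/(4 + 3155*(-2268))) = sqrt(-1176 + 1/(4 - 7155540)) = sqrt(-1176 + 1/(-7155536)) = sqrt(-1176 - 1/7155536) = sqrt(-8414910337/7155536) = I*sqrt(3763324615823477)/1788884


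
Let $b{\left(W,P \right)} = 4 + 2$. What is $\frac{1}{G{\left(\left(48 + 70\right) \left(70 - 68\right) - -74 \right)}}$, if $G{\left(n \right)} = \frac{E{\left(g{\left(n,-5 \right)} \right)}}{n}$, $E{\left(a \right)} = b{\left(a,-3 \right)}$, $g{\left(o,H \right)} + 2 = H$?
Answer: $\frac{155}{3} \approx 51.667$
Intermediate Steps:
$b{\left(W,P \right)} = 6$
$g{\left(o,H \right)} = -2 + H$
$E{\left(a \right)} = 6$
$G{\left(n \right)} = \frac{6}{n}$
$\frac{1}{G{\left(\left(48 + 70\right) \left(70 - 68\right) - -74 \right)}} = \frac{1}{6 \frac{1}{\left(48 + 70\right) \left(70 - 68\right) - -74}} = \frac{1}{6 \frac{1}{118 \cdot 2 + 74}} = \frac{1}{6 \frac{1}{236 + 74}} = \frac{1}{6 \cdot \frac{1}{310}} = \frac{1}{\frac{3}{155}} = \frac{155}{3}$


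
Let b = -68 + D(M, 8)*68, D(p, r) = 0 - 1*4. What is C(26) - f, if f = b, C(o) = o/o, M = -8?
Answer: 341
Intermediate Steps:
D(p, r) = -4 (D(p, r) = 0 - 4 = -4)
b = -340 (b = -68 - 4*68 = -68 - 272 = -340)
C(o) = 1
f = -340
C(26) - f = 1 - 1*(-340) = 1 + 340 = 341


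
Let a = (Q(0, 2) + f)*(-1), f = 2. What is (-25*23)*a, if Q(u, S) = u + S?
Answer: 2300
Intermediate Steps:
Q(u, S) = S + u
a = -4 (a = ((2 + 0) + 2)*(-1) = (2 + 2)*(-1) = 4*(-1) = -4)
(-25*23)*a = -25*23*(-4) = -575*(-4) = 2300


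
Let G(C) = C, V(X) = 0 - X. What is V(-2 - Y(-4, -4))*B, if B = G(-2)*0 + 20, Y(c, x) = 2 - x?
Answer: 160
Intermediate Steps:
V(X) = -X
B = 20 (B = -2*0 + 20 = 0 + 20 = 20)
V(-2 - Y(-4, -4))*B = -(-2 - (2 - 1*(-4)))*20 = -(-2 - (2 + 4))*20 = -(-2 - 1*6)*20 = -(-2 - 6)*20 = -1*(-8)*20 = 8*20 = 160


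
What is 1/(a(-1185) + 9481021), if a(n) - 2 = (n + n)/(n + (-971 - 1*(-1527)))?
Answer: 629/5963565837 ≈ 1.0547e-7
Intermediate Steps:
a(n) = 2 + 2*n/(556 + n) (a(n) = 2 + (n + n)/(n + (-971 - 1*(-1527))) = 2 + (2*n)/(n + (-971 + 1527)) = 2 + (2*n)/(n + 556) = 2 + (2*n)/(556 + n) = 2 + 2*n/(556 + n))
1/(a(-1185) + 9481021) = 1/(4*(278 - 1185)/(556 - 1185) + 9481021) = 1/(4*(-907)/(-629) + 9481021) = 1/(4*(-1/629)*(-907) + 9481021) = 1/(3628/629 + 9481021) = 1/(5963565837/629) = 629/5963565837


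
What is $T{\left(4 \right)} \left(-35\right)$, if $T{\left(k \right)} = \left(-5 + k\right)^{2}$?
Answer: $-35$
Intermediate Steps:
$T{\left(4 \right)} \left(-35\right) = \left(-5 + 4\right)^{2} \left(-35\right) = \left(-1\right)^{2} \left(-35\right) = 1 \left(-35\right) = -35$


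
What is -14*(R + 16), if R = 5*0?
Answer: -224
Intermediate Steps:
R = 0
-14*(R + 16) = -14*(0 + 16) = -14*16 = -224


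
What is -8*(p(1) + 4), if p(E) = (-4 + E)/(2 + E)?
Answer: -24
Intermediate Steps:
p(E) = (-4 + E)/(2 + E)
-8*(p(1) + 4) = -8*((-4 + 1)/(2 + 1) + 4) = -8*(-3/3 + 4) = -8*((⅓)*(-3) + 4) = -8*(-1 + 4) = -8*3 = -24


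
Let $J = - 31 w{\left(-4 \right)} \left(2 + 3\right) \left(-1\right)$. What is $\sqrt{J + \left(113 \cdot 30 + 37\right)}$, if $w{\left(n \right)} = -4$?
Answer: $\sqrt{2807} \approx 52.981$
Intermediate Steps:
$J = -620$ ($J = \left(-31\right) \left(-4\right) \left(2 + 3\right) \left(-1\right) = 124 \cdot 5 \left(-1\right) = 124 \left(-5\right) = -620$)
$\sqrt{J + \left(113 \cdot 30 + 37\right)} = \sqrt{-620 + \left(113 \cdot 30 + 37\right)} = \sqrt{-620 + \left(3390 + 37\right)} = \sqrt{-620 + 3427} = \sqrt{2807}$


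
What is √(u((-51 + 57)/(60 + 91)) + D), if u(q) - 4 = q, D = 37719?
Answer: √860123029/151 ≈ 194.22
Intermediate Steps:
u(q) = 4 + q
√(u((-51 + 57)/(60 + 91)) + D) = √((4 + (-51 + 57)/(60 + 91)) + 37719) = √((4 + 6/151) + 37719) = √(610/151 + 37719) = √(5696179/151) = √860123029/151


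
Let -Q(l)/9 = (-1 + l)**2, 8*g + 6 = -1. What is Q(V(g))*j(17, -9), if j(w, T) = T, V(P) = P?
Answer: 18225/64 ≈ 284.77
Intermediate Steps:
g = -7/8 (g = -3/4 + (1/8)*(-1) = -3/4 - 1/8 = -7/8 ≈ -0.87500)
Q(l) = -9*(-1 + l)**2
Q(V(g))*j(17, -9) = -9*(-1 - 7/8)**2*(-9) = -9*(-15/8)**2*(-9) = -9*225/64*(-9) = -2025/64*(-9) = 18225/64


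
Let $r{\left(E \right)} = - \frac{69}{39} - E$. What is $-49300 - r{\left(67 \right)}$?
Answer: $- \frac{640006}{13} \approx -49231.0$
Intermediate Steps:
$r{\left(E \right)} = - \frac{23}{13} - E$ ($r{\left(E \right)} = \left(-69\right) \frac{1}{39} - E = - \frac{23}{13} - E$)
$-49300 - r{\left(67 \right)} = -49300 - \left(- \frac{23}{13} - 67\right) = -49300 - - \frac{894}{13} = -49300 + \frac{894}{13} = - \frac{640006}{13}$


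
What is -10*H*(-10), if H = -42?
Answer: -4200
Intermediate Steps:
-10*H*(-10) = -10*(-42)*(-10) = 420*(-10) = -4200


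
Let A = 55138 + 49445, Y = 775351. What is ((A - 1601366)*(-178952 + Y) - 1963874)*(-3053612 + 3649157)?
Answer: -531632211340463595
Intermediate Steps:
A = 104583
((A - 1601366)*(-178952 + Y) - 1963874)*(-3053612 + 3649157) = ((104583 - 1601366)*(-178952 + 775351) - 1963874)*(-3053612 + 3649157) = (-1496783*596399 - 1963874)*595545 = (-892679884417 - 1963874)*595545 = -892681848291*595545 = -531632211340463595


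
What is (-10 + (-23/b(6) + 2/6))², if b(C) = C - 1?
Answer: 45796/225 ≈ 203.54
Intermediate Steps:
b(C) = -1 + C
(-10 + (-23/b(6) + 2/6))² = (-10 + (-23/(-1 + 6) + 2/6))² = (-10 + (-23/5 + 2*(⅙)))² = (-10 + (-23*⅕ + ⅓))² = (-10 + (-23/5 + ⅓))² = (-10 - 64/15)² = (-214/15)² = 45796/225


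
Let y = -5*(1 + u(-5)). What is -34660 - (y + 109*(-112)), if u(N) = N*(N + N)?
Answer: -22197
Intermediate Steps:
u(N) = 2*N² (u(N) = N*(2*N) = 2*N²)
y = -255 (y = -5*(1 + 2*(-5)²) = -5*(1 + 2*25) = -5*(1 + 50) = -5*51 = -255)
-34660 - (y + 109*(-112)) = -34660 - (-255 + 109*(-112)) = -34660 - (-255 - 12208) = -34660 - 1*(-12463) = -34660 + 12463 = -22197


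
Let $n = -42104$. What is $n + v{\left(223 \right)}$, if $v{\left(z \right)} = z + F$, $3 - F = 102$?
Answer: $-41980$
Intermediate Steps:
$F = -99$ ($F = 3 - 102 = -99$)
$v{\left(z \right)} = -99 + z$ ($v{\left(z \right)} = z - 99 = -99 + z$)
$n + v{\left(223 \right)} = -42104 + \left(-99 + 223\right) = -42104 + 124 = -41980$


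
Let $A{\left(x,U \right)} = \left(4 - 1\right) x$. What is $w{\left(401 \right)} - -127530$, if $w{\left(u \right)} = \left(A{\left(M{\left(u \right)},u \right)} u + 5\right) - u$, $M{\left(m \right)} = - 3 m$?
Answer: $-1320075$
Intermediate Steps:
$A{\left(x,U \right)} = 3 x$
$w{\left(u \right)} = 5 - u - 9 u^{2}$ ($w{\left(u \right)} = \left(3 \left(- 3 u\right) u + 5\right) - u = \left(- 9 u u + 5\right) - u = \left(- 9 u^{2} + 5\right) - u = \left(5 - 9 u^{2}\right) - u = 5 - u - 9 u^{2}$)
$w{\left(401 \right)} - -127530 = \left(5 - 401 - 9 \cdot 401^{2}\right) - -127530 = \left(5 - 401 - 1447209\right) + 127530 = -1447605 + 127530 = -1320075$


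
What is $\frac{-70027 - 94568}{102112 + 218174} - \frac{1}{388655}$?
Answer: $- \frac{21323663337}{41493585110} \approx -0.5139$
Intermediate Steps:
$\frac{-70027 - 94568}{102112 + 218174} - \frac{1}{388655} = \frac{-70027 - 94568}{320286} - \frac{1}{388655} = \left(-164595\right) \frac{1}{320286} - \frac{1}{388655} = - \frac{54865}{106762} - \frac{1}{388655} = - \frac{21323663337}{41493585110}$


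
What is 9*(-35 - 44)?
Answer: -711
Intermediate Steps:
9*(-35 - 44) = 9*(-79) = -711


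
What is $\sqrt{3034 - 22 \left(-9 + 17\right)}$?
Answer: $\sqrt{2858} \approx 53.46$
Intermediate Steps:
$\sqrt{3034 - 22 \left(-9 + 17\right)} = \sqrt{3034 - 176} = \sqrt{2858}$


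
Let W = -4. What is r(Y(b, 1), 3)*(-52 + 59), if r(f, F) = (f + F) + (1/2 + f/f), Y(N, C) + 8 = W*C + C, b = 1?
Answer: -91/2 ≈ -45.500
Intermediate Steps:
Y(N, C) = -8 - 3*C (Y(N, C) = -8 + (-4*C + C) = -8 - 3*C)
r(f, F) = 3/2 + F + f (r(f, F) = (F + f) + (1*(1/2) + 1) = (F + f) + (1/2 + 1) = (F + f) + 3/2 = 3/2 + F + f)
r(Y(b, 1), 3)*(-52 + 59) = (3/2 + 3 + (-8 - 3*1))*(-52 + 59) = (3/2 + 3 + (-8 - 3))*7 = (3/2 + 3 - 11)*7 = -13/2*7 = -91/2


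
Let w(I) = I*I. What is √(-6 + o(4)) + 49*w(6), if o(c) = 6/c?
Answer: 1764 + 3*I*√2/2 ≈ 1764.0 + 2.1213*I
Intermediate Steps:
w(I) = I²
√(-6 + o(4)) + 49*w(6) = √(-6 + 6/4) + 49*6² = √(-6 + 6*(¼)) + 49*36 = √(-6 + 3/2) + 1764 = √(-9/2) + 1764 = 3*I*√2/2 + 1764 = 1764 + 3*I*√2/2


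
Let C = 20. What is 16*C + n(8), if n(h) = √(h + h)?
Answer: 324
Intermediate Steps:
n(h) = √2*√h (n(h) = √(2*h) = √2*√h)
16*C + n(8) = 16*20 + √2*√8 = 320 + √2*(2*√2) = 320 + 4 = 324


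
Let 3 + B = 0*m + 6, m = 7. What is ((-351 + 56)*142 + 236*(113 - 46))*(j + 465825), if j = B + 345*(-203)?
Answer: -10321489854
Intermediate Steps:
B = 3 (B = -3 + (0*7 + 6) = -3 + (0 + 6) = -3 + 6 = 3)
j = -70032 (j = 3 + 345*(-203) = 3 - 70035 = -70032)
((-351 + 56)*142 + 236*(113 - 46))*(j + 465825) = ((-351 + 56)*142 + 236*(113 - 46))*(-70032 + 465825) = (-295*142 + 236*67)*395793 = (-41890 + 15812)*395793 = -26078*395793 = -10321489854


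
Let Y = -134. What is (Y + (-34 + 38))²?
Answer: 16900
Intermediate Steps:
(Y + (-34 + 38))² = (-134 + (-34 + 38))² = (-134 + 4)² = (-130)² = 16900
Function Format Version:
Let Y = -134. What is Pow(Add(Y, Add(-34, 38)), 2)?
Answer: 16900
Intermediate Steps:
Pow(Add(Y, Add(-34, 38)), 2) = Pow(Add(-134, Add(-34, 38)), 2) = Pow(Add(-134, 4), 2) = Pow(-130, 2) = 16900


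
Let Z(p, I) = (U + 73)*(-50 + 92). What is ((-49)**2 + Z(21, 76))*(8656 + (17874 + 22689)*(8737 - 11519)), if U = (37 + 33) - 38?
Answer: -768536961710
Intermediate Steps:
U = 32 (U = 70 - 38 = 32)
Z(p, I) = 4410 (Z(p, I) = (32 + 73)*(-50 + 92) = 105*42 = 4410)
((-49)**2 + Z(21, 76))*(8656 + (17874 + 22689)*(8737 - 11519)) = ((-49)**2 + 4410)*(8656 + (17874 + 22689)*(8737 - 11519)) = (2401 + 4410)*(8656 + 40563*(-2782)) = 6811*(8656 - 112846266) = 6811*(-112837610) = -768536961710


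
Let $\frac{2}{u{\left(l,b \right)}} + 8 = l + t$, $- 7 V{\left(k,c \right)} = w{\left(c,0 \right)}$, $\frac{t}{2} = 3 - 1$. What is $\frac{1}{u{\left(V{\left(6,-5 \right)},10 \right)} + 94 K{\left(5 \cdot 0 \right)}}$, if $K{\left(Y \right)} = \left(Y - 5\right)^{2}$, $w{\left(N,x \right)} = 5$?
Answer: $\frac{33}{77536} \approx 0.00042561$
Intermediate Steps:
$t = 4$ ($t = 2 \left(3 - 1\right) = 2 \cdot 2 = 4$)
$V{\left(k,c \right)} = - \frac{5}{7}$ ($V{\left(k,c \right)} = \left(- \frac{1}{7}\right) 5 = - \frac{5}{7}$)
$u{\left(l,b \right)} = \frac{2}{-4 + l}$ ($u{\left(l,b \right)} = \frac{2}{-8 + \left(l + 4\right)} = \frac{2}{-8 + \left(4 + l\right)} = \frac{2}{-4 + l}$)
$K{\left(Y \right)} = \left(-5 + Y\right)^{2}$
$\frac{1}{u{\left(V{\left(6,-5 \right)},10 \right)} + 94 K{\left(5 \cdot 0 \right)}} = \frac{1}{\frac{2}{-4 - \frac{5}{7}} + 94 \left(-5 + 5 \cdot 0\right)^{2}} = \frac{1}{\frac{2}{- \frac{33}{7}} + 94 \left(-5 + 0\right)^{2}} = \frac{1}{2 \left(- \frac{7}{33}\right) + 94 \left(-5\right)^{2}} = \frac{1}{- \frac{14}{33} + 94 \cdot 25} = \frac{1}{- \frac{14}{33} + 2350} = \frac{1}{\frac{77536}{33}} = \frac{33}{77536}$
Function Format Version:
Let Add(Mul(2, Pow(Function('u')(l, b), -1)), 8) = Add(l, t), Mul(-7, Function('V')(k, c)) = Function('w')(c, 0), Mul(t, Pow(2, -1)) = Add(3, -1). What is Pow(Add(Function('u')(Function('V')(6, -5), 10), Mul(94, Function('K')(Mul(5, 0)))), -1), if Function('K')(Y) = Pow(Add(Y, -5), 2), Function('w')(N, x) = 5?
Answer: Rational(33, 77536) ≈ 0.00042561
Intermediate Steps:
t = 4 (t = Mul(2, Add(3, -1)) = Mul(2, 2) = 4)
Function('V')(k, c) = Rational(-5, 7) (Function('V')(k, c) = Mul(Rational(-1, 7), 5) = Rational(-5, 7))
Function('u')(l, b) = Mul(2, Pow(Add(-4, l), -1)) (Function('u')(l, b) = Mul(2, Pow(Add(-8, Add(l, 4)), -1)) = Mul(2, Pow(Add(-8, Add(4, l)), -1)) = Mul(2, Pow(Add(-4, l), -1)))
Function('K')(Y) = Pow(Add(-5, Y), 2)
Pow(Add(Function('u')(Function('V')(6, -5), 10), Mul(94, Function('K')(Mul(5, 0)))), -1) = Pow(Add(Mul(2, Pow(Add(-4, Rational(-5, 7)), -1)), Mul(94, Pow(Add(-5, Mul(5, 0)), 2))), -1) = Pow(Add(Mul(2, Pow(Rational(-33, 7), -1)), Mul(94, Pow(Add(-5, 0), 2))), -1) = Pow(Add(Mul(2, Rational(-7, 33)), Mul(94, Pow(-5, 2))), -1) = Pow(Add(Rational(-14, 33), Mul(94, 25)), -1) = Pow(Add(Rational(-14, 33), 2350), -1) = Pow(Rational(77536, 33), -1) = Rational(33, 77536)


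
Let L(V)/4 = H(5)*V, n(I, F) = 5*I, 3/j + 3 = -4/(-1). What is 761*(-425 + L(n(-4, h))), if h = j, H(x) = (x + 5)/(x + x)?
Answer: -384305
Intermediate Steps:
H(x) = (5 + x)/(2*x) (H(x) = (5 + x)/((2*x)) = (5 + x)*(1/(2*x)) = (5 + x)/(2*x))
j = 3 (j = 3/(-3 - 4/(-1)) = 3/(-3 - 4*(-1)) = 3/(-3 + 4) = 3/1 = 3*1 = 3)
h = 3
L(V) = 4*V (L(V) = 4*(((½)*(5 + 5)/5)*V) = 4*(((½)*(⅕)*10)*V) = 4*(1*V) = 4*V)
761*(-425 + L(n(-4, h))) = 761*(-425 + 4*(5*(-4))) = 761*(-425 + 4*(-20)) = 761*(-425 - 80) = 761*(-505) = -384305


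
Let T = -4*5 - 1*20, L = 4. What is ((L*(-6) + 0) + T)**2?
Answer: 4096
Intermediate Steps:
T = -40 (T = -20 - 20 = -40)
((L*(-6) + 0) + T)**2 = ((4*(-6) + 0) - 40)**2 = ((-24 + 0) - 40)**2 = (-24 - 40)**2 = (-64)**2 = 4096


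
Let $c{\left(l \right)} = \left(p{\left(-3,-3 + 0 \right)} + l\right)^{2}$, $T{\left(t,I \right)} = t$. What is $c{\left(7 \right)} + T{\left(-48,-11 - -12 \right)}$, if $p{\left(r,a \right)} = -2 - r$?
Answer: $16$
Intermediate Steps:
$c{\left(l \right)} = \left(1 + l\right)^{2}$ ($c{\left(l \right)} = \left(\left(-2 - -3\right) + l\right)^{2} = \left(\left(-2 + 3\right) + l\right)^{2} = \left(1 + l\right)^{2}$)
$c{\left(7 \right)} + T{\left(-48,-11 - -12 \right)} = \left(1 + 7\right)^{2} - 48 = 8^{2} - 48 = 64 - 48 = 16$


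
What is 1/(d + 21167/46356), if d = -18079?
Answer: -46356/838048957 ≈ -5.5314e-5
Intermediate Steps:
1/(d + 21167/46356) = 1/(-18079 + 21167/46356) = 1/(-838048957/46356) = -46356/838048957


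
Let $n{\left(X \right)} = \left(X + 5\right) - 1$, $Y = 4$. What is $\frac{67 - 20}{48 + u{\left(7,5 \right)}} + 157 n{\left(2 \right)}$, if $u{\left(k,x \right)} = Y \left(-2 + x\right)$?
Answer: $\frac{56567}{60} \approx 942.78$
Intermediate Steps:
$u{\left(k,x \right)} = -8 + 4 x$ ($u{\left(k,x \right)} = 4 \left(-2 + x\right) = -8 + 4 x$)
$n{\left(X \right)} = 4 + X$ ($n{\left(X \right)} = \left(5 + X\right) - 1 = 4 + X$)
$\frac{67 - 20}{48 + u{\left(7,5 \right)}} + 157 n{\left(2 \right)} = \frac{67 - 20}{48 + \left(-8 + 4 \cdot 5\right)} + 157 \left(4 + 2\right) = \frac{47}{48 + \left(-8 + 20\right)} + 157 \cdot 6 = \frac{47}{48 + 12} + 942 = \frac{47}{60} + 942 = \frac{56567}{60}$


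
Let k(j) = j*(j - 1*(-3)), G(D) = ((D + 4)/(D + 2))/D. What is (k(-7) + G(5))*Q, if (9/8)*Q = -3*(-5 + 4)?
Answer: 7912/105 ≈ 75.352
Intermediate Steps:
G(D) = (4 + D)/(D*(2 + D)) (G(D) = ((4 + D)/(2 + D))/D = (4 + D)/(D*(2 + D)))
k(j) = j*(3 + j) (k(j) = j*(j + 3) = j*(3 + j))
Q = 8/3 (Q = 8*(-3*(-5 + 4))/9 = 8*(-3*(-1))/9 = (8/9)*3 = 8/3 ≈ 2.6667)
(k(-7) + G(5))*Q = (-7*(3 - 7) + (4 + 5)/(5*(2 + 5)))*(8/3) = (-7*(-4) + (⅕)*9/7)*(8/3) = (28 + (⅕)*(⅐)*9)*(8/3) = (28 + 9/35)*(8/3) = (989/35)*(8/3) = 7912/105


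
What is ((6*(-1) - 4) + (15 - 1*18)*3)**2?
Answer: 361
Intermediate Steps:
((6*(-1) - 4) + (15 - 1*18)*3)**2 = ((-6 - 4) + (15 - 18)*3)**2 = (-10 - 3*3)**2 = (-10 - 9)**2 = (-19)**2 = 361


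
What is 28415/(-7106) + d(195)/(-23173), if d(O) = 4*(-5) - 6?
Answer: -658276039/164667338 ≈ -3.9976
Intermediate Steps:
d(O) = -26 (d(O) = -20 - 6 = -26)
28415/(-7106) + d(195)/(-23173) = 28415/(-7106) - 26/(-23173) = 28415*(-1/7106) - 26*(-1/23173) = -28415/7106 + 26/23173 = -658276039/164667338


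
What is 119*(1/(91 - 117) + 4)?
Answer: 12257/26 ≈ 471.42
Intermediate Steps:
119*(1/(91 - 117) + 4) = 119*(1/(-26) + 4) = 119*(-1/26 + 4) = 119*(103/26) = 12257/26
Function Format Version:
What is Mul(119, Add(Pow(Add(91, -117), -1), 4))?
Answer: Rational(12257, 26) ≈ 471.42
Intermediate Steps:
Mul(119, Add(Pow(Add(91, -117), -1), 4)) = Mul(119, Add(Pow(-26, -1), 4)) = Mul(119, Add(Rational(-1, 26), 4)) = Mul(119, Rational(103, 26)) = Rational(12257, 26)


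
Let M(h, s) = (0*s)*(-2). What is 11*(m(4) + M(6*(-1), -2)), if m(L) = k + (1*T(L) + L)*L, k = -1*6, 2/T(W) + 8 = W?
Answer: 88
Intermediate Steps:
T(W) = 2/(-8 + W)
k = -6
m(L) = -6 + L*(L + 2/(-8 + L)) (m(L) = -6 + (1*(2/(-8 + L)) + L)*L = -6 + (2/(-8 + L) + L)*L = -6 + (L + 2/(-8 + L))*L = -6 + L*(L + 2/(-8 + L)))
M(h, s) = 0 (M(h, s) = 0*(-2) = 0)
11*(m(4) + M(6*(-1), -2)) = 11*((2*4 + (-8 + 4)*(-6 + 4²))/(-8 + 4) + 0) = 11*((8 - 4*(-6 + 16))/(-4) + 0) = 11*(-(8 - 4*10)/4 + 0) = 11*(-(8 - 40)/4 + 0) = 11*(-¼*(-32) + 0) = 11*(8 + 0) = 11*8 = 88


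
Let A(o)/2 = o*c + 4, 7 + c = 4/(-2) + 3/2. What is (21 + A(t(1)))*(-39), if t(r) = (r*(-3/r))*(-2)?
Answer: 2379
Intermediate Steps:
t(r) = 6 (t(r) = -3*(-2) = 6)
c = -15/2 (c = -7 + (4/(-2) + 3/2) = -7 + (4*(-1/2) + 3*(1/2)) = -7 + (-2 + 3/2) = -7 - 1/2 = -15/2 ≈ -7.5000)
A(o) = 8 - 15*o (A(o) = 2*(o*(-15/2) + 4) = 2*(-15*o/2 + 4) = 2*(4 - 15*o/2) = 8 - 15*o)
(21 + A(t(1)))*(-39) = (21 + (8 - 15*6))*(-39) = (21 + (8 - 90))*(-39) = (21 - 82)*(-39) = -61*(-39) = 2379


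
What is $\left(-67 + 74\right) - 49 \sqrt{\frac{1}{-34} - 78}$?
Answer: $7 - \frac{49 i \sqrt{90202}}{34} \approx 7.0 - 432.84 i$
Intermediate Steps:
$\left(-67 + 74\right) - 49 \sqrt{\frac{1}{-34} - 78} = 7 - 49 \sqrt{- \frac{1}{34} - 78} = 7 - 49 \sqrt{- \frac{2653}{34}} = 7 - 49 \frac{i \sqrt{90202}}{34} = 7 - \frac{49 i \sqrt{90202}}{34}$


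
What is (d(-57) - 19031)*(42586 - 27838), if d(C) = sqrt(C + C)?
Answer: -280669188 + 14748*I*sqrt(114) ≈ -2.8067e+8 + 1.5747e+5*I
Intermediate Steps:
d(C) = sqrt(2)*sqrt(C) (d(C) = sqrt(2*C) = sqrt(2)*sqrt(C))
(d(-57) - 19031)*(42586 - 27838) = (sqrt(2)*sqrt(-57) - 19031)*(42586 - 27838) = (sqrt(2)*(I*sqrt(57)) - 19031)*14748 = (I*sqrt(114) - 19031)*14748 = (-19031 + I*sqrt(114))*14748 = -280669188 + 14748*I*sqrt(114)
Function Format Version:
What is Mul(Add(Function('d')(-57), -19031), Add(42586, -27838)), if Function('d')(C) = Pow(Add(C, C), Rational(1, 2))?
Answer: Add(-280669188, Mul(14748, I, Pow(114, Rational(1, 2)))) ≈ Add(-2.8067e+8, Mul(1.5747e+5, I))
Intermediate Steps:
Function('d')(C) = Mul(Pow(2, Rational(1, 2)), Pow(C, Rational(1, 2))) (Function('d')(C) = Pow(Mul(2, C), Rational(1, 2)) = Mul(Pow(2, Rational(1, 2)), Pow(C, Rational(1, 2))))
Mul(Add(Function('d')(-57), -19031), Add(42586, -27838)) = Mul(Add(Mul(Pow(2, Rational(1, 2)), Pow(-57, Rational(1, 2))), -19031), Add(42586, -27838)) = Mul(Add(Mul(Pow(2, Rational(1, 2)), Mul(I, Pow(57, Rational(1, 2)))), -19031), 14748) = Mul(Add(Mul(I, Pow(114, Rational(1, 2))), -19031), 14748) = Mul(Add(-19031, Mul(I, Pow(114, Rational(1, 2)))), 14748) = Add(-280669188, Mul(14748, I, Pow(114, Rational(1, 2))))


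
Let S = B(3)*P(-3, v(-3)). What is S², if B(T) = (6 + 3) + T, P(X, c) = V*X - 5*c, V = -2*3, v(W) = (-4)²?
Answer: 553536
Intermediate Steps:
v(W) = 16
V = -6
P(X, c) = -6*X - 5*c
B(T) = 9 + T
S = -744 (S = (9 + 3)*(-6*(-3) - 5*16) = 12*(18 - 80) = 12*(-62) = -744)
S² = (-744)² = 553536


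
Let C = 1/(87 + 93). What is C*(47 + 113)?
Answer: 8/9 ≈ 0.88889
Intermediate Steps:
C = 1/180 ≈ 0.0055556
C*(47 + 113) = (47 + 113)/180 = (1/180)*160 = 8/9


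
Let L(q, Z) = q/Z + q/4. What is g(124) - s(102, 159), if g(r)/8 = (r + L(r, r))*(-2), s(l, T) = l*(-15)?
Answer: -966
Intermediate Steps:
L(q, Z) = q/4 + q/Z (L(q, Z) = q/Z + q*(1/4) = q/Z + q/4 = q/4 + q/Z)
s(l, T) = -15*l
g(r) = -16 - 20*r (g(r) = 8*((r + (r/4 + r/r))*(-2)) = 8*((r + (r/4 + 1))*(-2)) = 8*((r + (1 + r/4))*(-2)) = 8*((1 + 5*r/4)*(-2)) = 8*(-2 - 5*r/2) = -16 - 20*r)
g(124) - s(102, 159) = (-16 - 20*124) - (-15)*102 = (-16 - 2480) - 1*(-1530) = -2496 + 1530 = -966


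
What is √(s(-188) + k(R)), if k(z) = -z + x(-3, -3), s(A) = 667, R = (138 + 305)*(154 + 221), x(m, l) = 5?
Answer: I*√165453 ≈ 406.76*I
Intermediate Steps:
R = 166125 (R = 443*375 = 166125)
k(z) = 5 - z (k(z) = -z + 5 = 5 - z)
√(s(-188) + k(R)) = √(667 + (5 - 1*166125)) = √(667 + (5 - 166125)) = √(667 - 166120) = √(-165453) = I*√165453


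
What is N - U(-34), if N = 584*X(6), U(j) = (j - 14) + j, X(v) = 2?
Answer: 1250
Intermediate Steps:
U(j) = -14 + 2*j (U(j) = (-14 + j) + j = -14 + 2*j)
N = 1168 (N = 584*2 = 1168)
N - U(-34) = 1168 - (-14 + 2*(-34)) = 1168 - (-14 - 68) = 1168 - 1*(-82) = 1168 + 82 = 1250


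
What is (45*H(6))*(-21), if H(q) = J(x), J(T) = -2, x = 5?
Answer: 1890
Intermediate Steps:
H(q) = -2
(45*H(6))*(-21) = (45*(-2))*(-21) = -90*(-21) = 1890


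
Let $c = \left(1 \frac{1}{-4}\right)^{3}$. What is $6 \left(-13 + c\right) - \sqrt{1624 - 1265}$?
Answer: $- \frac{2499}{32} - \sqrt{359} \approx -97.041$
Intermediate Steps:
$c = - \frac{1}{64}$ ($c = \left(1 \left(- \frac{1}{4}\right)\right)^{3} = \left(- \frac{1}{4}\right)^{3} = - \frac{1}{64} \approx -0.015625$)
$6 \left(-13 + c\right) - \sqrt{1624 - 1265} = 6 \left(-13 - \frac{1}{64}\right) - \sqrt{1624 - 1265} = 6 \left(- \frac{833}{64}\right) - \sqrt{359} = - \frac{2499}{32} - \sqrt{359}$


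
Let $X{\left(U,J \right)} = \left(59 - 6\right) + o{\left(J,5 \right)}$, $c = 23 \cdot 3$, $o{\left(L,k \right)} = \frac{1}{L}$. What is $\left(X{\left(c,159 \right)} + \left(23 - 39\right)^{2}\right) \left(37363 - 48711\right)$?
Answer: $- \frac{557549936}{159} \approx -3.5066 \cdot 10^{6}$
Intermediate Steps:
$c = 69$
$X{\left(U,J \right)} = 53 + \frac{1}{J}$ ($X{\left(U,J \right)} = \left(59 - 6\right) + \frac{1}{J} = 53 + \frac{1}{J}$)
$\left(X{\left(c,159 \right)} + \left(23 - 39\right)^{2}\right) \left(37363 - 48711\right) = \left(\left(53 + \frac{1}{159}\right) + \left(23 - 39\right)^{2}\right) \left(37363 - 48711\right) = \left(\left(53 + \frac{1}{159}\right) + \left(-16\right)^{2}\right) \left(-11348\right) = \left(\frac{8428}{159} + 256\right) \left(-11348\right) = \frac{49132}{159} \left(-11348\right) = - \frac{557549936}{159}$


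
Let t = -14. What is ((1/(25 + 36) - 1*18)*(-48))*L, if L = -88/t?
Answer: 2316864/427 ≈ 5425.9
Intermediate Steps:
L = 44/7 (L = -88/(-14) = -88*(-1/14) = 44/7 ≈ 6.2857)
((1/(25 + 36) - 1*18)*(-48))*L = ((1/(25 + 36) - 1*18)*(-48))*(44/7) = ((1/61 - 18)*(-48))*(44/7) = -1097/61*(-48)*(44/7) = (52656/61)*(44/7) = 2316864/427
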